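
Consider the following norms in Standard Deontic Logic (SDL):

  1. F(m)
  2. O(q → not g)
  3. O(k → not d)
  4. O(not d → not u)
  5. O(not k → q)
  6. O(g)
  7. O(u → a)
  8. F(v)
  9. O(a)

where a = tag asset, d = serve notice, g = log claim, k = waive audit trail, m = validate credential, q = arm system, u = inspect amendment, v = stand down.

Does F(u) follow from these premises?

Premise 6 states O(g) outright.
Premise 2 is O(q → not g); contrapositively O(g → not q). Since O(g) holds, K gives O(not q).
The contrapositive of premise 5 (O(not k → q)) is O(not q → k), and O(not q) is already established, so O(k).
Premise 3 is O(k → not d); since O(k), deontic closure gives O(not d).
With premise 4, O(not d → not u), the K-axiom yields O(not u).
Premises 1, 7, 8, 9 do not contribute to this derivation.
So O(not u) holds, i.e. F(u). The claim follows.

Yes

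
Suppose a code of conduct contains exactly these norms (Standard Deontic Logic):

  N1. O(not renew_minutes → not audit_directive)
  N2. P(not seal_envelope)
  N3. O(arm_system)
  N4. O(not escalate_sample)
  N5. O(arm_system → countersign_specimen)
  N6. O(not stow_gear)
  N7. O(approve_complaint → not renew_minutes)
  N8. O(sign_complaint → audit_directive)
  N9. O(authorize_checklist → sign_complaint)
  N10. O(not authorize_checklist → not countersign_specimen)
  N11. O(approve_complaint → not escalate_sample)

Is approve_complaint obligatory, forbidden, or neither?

Premise 3 states O(arm_system) outright.
Applying K to premise 5 (O(arm_system → countersign_specimen)) and O(arm_system) yields O(countersign_specimen).
Premise 10, O(not authorize_checklist → not countersign_specimen), contraposes to O(countersign_specimen → authorize_checklist); with O(countersign_specimen) we get O(authorize_checklist).
With premise 9, O(authorize_checklist → sign_complaint), the K-axiom yields O(sign_complaint).
From O(sign_complaint) and premise 8, O(sign_complaint → audit_directive), we obtain O(audit_directive).
The contrapositive of premise 1 (O(not renew_minutes → not audit_directive)) is O(audit_directive → renew_minutes), and O(audit_directive) is already established, so O(renew_minutes).
Premise 7 is O(approve_complaint → not renew_minutes); contrapositively O(renew_minutes → not approve_complaint). Since O(renew_minutes) holds, K gives O(not approve_complaint).
Premises 2, 4, 6, 11 do not contribute to this derivation.
Thus O(not approve_complaint), which is F(approve_complaint): approve_complaint is forbidden.

Forbidden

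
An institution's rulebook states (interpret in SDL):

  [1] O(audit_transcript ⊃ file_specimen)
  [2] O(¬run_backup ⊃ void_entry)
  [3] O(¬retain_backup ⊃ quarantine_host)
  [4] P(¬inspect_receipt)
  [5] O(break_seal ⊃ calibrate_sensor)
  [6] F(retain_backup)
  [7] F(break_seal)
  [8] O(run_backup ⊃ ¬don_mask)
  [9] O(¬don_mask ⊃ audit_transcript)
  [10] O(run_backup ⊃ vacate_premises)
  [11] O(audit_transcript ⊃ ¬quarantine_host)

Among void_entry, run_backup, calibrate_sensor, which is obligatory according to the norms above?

void_entry

Premise 6, F(retain_backup), is equivalent to O(¬retain_backup).
Applying K to premise 3 (O(¬retain_backup ⊃ quarantine_host)) and O(¬retain_backup) yields O(quarantine_host).
Premise 11 is O(audit_transcript ⊃ ¬quarantine_host); contrapositively O(quarantine_host ⊃ ¬audit_transcript). Since O(quarantine_host) holds, K gives O(¬audit_transcript).
The contrapositive of premise 9 (O(¬don_mask ⊃ audit_transcript)) is O(¬audit_transcript ⊃ don_mask), and O(¬audit_transcript) is already established, so O(don_mask).
Premise 8, O(run_backup ⊃ ¬don_mask), contraposes to O(don_mask ⊃ ¬run_backup); with O(don_mask) we get O(¬run_backup).
From O(¬run_backup) and premise 2, O(¬run_backup ⊃ void_entry), we obtain O(void_entry).
So O(void_entry) holds — void_entry is obligatory. None of the other listed options is made obligatory by any chain of premises.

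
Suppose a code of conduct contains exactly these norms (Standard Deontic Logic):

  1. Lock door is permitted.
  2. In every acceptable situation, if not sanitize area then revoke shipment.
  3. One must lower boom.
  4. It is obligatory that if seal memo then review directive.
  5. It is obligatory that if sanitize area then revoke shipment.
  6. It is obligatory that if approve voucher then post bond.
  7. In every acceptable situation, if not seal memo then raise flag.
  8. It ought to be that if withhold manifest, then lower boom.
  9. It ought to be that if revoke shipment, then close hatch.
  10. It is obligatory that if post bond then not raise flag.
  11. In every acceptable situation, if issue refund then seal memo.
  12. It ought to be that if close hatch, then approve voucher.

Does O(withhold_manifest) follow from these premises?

No

Premise 8 is O(withhold_manifest → lower_boom); even if O(lower_boom) held, inferring O(withhold_manifest) would be affirming the consequent — invalid.
No other premise forces O(withhold_manifest). An ideal world satisfying every premise can still have withhold_manifest false, so O(withhold_manifest) is not derivable.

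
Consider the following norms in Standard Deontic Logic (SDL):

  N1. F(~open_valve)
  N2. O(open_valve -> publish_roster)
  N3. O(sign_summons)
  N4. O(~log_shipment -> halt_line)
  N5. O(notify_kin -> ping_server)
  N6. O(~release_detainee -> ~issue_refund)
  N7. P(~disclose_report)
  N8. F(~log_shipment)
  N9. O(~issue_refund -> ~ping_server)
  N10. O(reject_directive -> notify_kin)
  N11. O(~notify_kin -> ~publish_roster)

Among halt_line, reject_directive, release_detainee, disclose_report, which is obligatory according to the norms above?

Premise 1, F(~open_valve), is equivalent to O(open_valve).
Applying K to premise 2 (O(open_valve -> publish_roster)) and O(open_valve) yields O(publish_roster).
Premise 11, O(~notify_kin -> ~publish_roster), contraposes to O(publish_roster -> notify_kin); with O(publish_roster) we get O(notify_kin).
Applying K to premise 5 (O(notify_kin -> ping_server)) and O(notify_kin) yields O(ping_server).
Premise 9 is O(~issue_refund -> ~ping_server); contrapositively O(ping_server -> issue_refund). Since O(ping_server) holds, K gives O(issue_refund).
Premise 6, O(~release_detainee -> ~issue_refund), contraposes to O(issue_refund -> release_detainee); with O(issue_refund) we get O(release_detainee).
So O(release_detainee) holds — release_detainee is obligatory. None of the other listed options is made obligatory by any chain of premises.

release_detainee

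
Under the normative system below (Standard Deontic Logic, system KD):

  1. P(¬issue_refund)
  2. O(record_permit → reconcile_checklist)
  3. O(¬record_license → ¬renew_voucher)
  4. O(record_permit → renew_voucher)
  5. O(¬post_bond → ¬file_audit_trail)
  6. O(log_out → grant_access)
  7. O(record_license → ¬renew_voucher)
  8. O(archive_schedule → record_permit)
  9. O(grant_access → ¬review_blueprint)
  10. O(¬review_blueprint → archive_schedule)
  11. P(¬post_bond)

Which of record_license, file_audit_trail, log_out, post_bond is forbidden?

By case analysis on ¬record_license: premise 3 gives O(¬record_license → ¬renew_voucher) and premise 7 gives O(record_license → ¬renew_voucher), so O(¬renew_voucher) either way.
The contrapositive of premise 4 (O(record_permit → renew_voucher)) is O(¬renew_voucher → ¬record_permit), and O(¬renew_voucher) is already established, so O(¬record_permit).
Premise 8, O(archive_schedule → record_permit), contraposes to O(¬record_permit → ¬archive_schedule); with O(¬record_permit) we get O(¬archive_schedule).
The contrapositive of premise 10 (O(¬review_blueprint → archive_schedule)) is O(¬archive_schedule → review_blueprint), and O(¬archive_schedule) is already established, so O(review_blueprint).
The contrapositive of premise 9 (O(grant_access → ¬review_blueprint)) is O(review_blueprint → ¬grant_access), and O(review_blueprint) is already established, so O(¬grant_access).
The contrapositive of premise 6 (O(log_out → grant_access)) is O(¬grant_access → ¬log_out), and O(¬grant_access) is already established, so O(¬log_out).
So O(¬log_out) holds, i.e. log_out is forbidden. None of the other listed options is forbidden under the premises.

log_out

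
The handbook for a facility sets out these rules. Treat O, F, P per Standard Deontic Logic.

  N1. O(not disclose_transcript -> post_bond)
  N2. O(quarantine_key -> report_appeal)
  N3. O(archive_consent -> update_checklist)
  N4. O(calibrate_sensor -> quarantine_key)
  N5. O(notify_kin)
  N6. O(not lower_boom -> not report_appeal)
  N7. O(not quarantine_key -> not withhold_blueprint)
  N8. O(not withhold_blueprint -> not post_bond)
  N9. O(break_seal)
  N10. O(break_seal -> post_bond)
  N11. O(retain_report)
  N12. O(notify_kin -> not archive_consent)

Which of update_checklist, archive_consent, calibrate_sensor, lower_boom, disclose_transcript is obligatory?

Premise 9 states O(break_seal) outright.
Applying K to premise 10 (O(break_seal -> post_bond)) and O(break_seal) yields O(post_bond).
Premise 8, O(not withhold_blueprint -> not post_bond), contraposes to O(post_bond -> withhold_blueprint); with O(post_bond) we get O(withhold_blueprint).
Premise 7 is O(not quarantine_key -> not withhold_blueprint); contrapositively O(withhold_blueprint -> quarantine_key). Since O(withhold_blueprint) holds, K gives O(quarantine_key).
With premise 2, O(quarantine_key -> report_appeal), the K-axiom yields O(report_appeal).
Premise 6, O(not lower_boom -> not report_appeal), contraposes to O(report_appeal -> lower_boom); with O(report_appeal) we get O(lower_boom).
So O(lower_boom) holds — lower_boom is obligatory. None of the other listed options is made obligatory by any chain of premises.

lower_boom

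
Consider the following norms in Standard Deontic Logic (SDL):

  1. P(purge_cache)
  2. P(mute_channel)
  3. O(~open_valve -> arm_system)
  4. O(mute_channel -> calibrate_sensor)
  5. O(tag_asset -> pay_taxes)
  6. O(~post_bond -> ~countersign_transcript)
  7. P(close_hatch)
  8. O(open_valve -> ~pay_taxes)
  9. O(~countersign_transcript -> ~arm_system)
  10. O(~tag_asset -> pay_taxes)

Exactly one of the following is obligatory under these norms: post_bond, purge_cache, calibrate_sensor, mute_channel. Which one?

post_bond

By case analysis on ~tag_asset: premise 10 gives O(~tag_asset -> pay_taxes) and premise 5 gives O(tag_asset -> pay_taxes), so O(pay_taxes) either way.
Premise 8 is O(open_valve -> ~pay_taxes); contrapositively O(pay_taxes -> ~open_valve). Since O(pay_taxes) holds, K gives O(~open_valve).
Premise 3 is O(~open_valve -> arm_system); since O(~open_valve), deontic closure gives O(arm_system).
The contrapositive of premise 9 (O(~countersign_transcript -> ~arm_system)) is O(arm_system -> countersign_transcript), and O(arm_system) is already established, so O(countersign_transcript).
Premise 6 is O(~post_bond -> ~countersign_transcript); contrapositively O(countersign_transcript -> post_bond). Since O(countersign_transcript) holds, K gives O(post_bond).
So O(post_bond) holds — post_bond is obligatory. None of the other listed options is made obligatory by any chain of premises.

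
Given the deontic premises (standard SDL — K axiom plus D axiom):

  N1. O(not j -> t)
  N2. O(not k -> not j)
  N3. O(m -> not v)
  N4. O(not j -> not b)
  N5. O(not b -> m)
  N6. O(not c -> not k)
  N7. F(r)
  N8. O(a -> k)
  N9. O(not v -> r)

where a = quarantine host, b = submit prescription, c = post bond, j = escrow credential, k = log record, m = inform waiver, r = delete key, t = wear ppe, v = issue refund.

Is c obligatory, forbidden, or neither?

Premise 7 is F(r), i.e. O(not r).
The contrapositive of premise 9 (O(not v -> r)) is O(not r -> v), and O(not r) is already established, so O(v).
Premise 3 is O(m -> not v); contrapositively O(v -> not m). Since O(v) holds, K gives O(not m).
The contrapositive of premise 5 (O(not b -> m)) is O(not m -> b), and O(not m) is already established, so O(b).
Premise 4, O(not j -> not b), contraposes to O(b -> j); with O(b) we get O(j).
The contrapositive of premise 2 (O(not k -> not j)) is O(j -> k), and O(j) is already established, so O(k).
The contrapositive of premise 6 (O(not c -> not k)) is O(k -> c), and O(k) is already established, so O(c).
Premises 1, 8 do not contribute to this derivation.
Hence c is obligatory.

Obligatory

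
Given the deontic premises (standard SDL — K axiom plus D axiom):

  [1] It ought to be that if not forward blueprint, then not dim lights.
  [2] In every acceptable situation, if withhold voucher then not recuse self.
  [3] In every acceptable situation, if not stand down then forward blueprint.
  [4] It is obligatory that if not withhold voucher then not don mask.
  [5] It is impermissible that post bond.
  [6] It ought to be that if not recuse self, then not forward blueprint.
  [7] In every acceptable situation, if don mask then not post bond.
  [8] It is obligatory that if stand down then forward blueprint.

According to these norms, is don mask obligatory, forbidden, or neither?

Premises 3 and 8 cover both cases: O(¬stand_down → forward_blueprint) and O(stand_down → forward_blueprint). Since ¬stand_down ∨ stand_down is a tautology, O(forward_blueprint) follows.
Premise 6, O(¬recuse_self → ¬forward_blueprint), contraposes to O(forward_blueprint → recuse_self); with O(forward_blueprint) we get O(recuse_self).
Premise 2, O(withhold_voucher → ¬recuse_self), contraposes to O(recuse_self → ¬withhold_voucher); with O(recuse_self) we get O(¬withhold_voucher).
With premise 4, O(¬withhold_voucher → ¬don_mask), the K-axiom yields O(¬don_mask).
Premises 1, 5, 7 do not contribute to this derivation.
Thus O(¬don_mask), which is F(don_mask): don_mask is forbidden.

Forbidden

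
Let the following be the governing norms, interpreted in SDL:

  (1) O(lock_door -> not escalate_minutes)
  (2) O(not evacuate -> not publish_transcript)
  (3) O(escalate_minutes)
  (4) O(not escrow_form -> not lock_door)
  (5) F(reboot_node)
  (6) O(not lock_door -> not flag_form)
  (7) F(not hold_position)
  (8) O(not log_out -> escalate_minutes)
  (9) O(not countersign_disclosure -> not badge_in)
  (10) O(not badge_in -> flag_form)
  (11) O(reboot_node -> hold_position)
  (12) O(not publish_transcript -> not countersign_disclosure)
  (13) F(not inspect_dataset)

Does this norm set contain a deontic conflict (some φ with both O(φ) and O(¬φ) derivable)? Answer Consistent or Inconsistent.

Consistent

Premise 11 is O(reboot_node -> hold_position); even if O(hold_position) held, inferring O(reboot_node) would be affirming the consequent — invalid.
So O(reboot_node) is not derivable, and the apparent clash with O(not reboot_node) does not arise.
A world satisfying every obligation exists (e.g. badge_in=true, countersign_disclosure=true, escalate_minutes=true, escrow_form=false, evacuate=true, flag_form=false, hold_position=true, inspect_dataset=true, lock_door=false, log_out=false, publish_transcript=true, reboot_node=false); no atom is both obligatory and forbidden, so the set is consistent.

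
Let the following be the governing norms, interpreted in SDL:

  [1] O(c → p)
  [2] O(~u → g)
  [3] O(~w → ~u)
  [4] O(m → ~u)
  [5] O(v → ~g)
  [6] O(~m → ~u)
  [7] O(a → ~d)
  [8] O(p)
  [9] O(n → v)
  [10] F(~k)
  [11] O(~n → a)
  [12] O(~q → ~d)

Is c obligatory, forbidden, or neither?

Premise 1 is O(c → p); even if O(p) held, inferring O(c) would be affirming the consequent — invalid.
No premise or chain of K-axiom applications forces O(c), and none forces O(~c). So c is neither obligatory nor forbidden under these norms.

Neither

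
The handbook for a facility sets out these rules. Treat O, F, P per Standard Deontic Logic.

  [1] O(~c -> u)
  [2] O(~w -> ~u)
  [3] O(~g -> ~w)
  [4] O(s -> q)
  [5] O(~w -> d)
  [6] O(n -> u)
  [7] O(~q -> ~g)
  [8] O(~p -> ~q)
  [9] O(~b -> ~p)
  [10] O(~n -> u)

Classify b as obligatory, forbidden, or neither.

Premises 6 and 10 are O(n -> u) and O(~n -> u); every ideal world satisfies n or ~n, so in either case u holds — hence O(u).
The contrapositive of premise 2 (O(~w -> ~u)) is O(u -> w), and O(u) is already established, so O(w).
Premise 3 is O(~g -> ~w); contrapositively O(w -> g). Since O(w) holds, K gives O(g).
The contrapositive of premise 7 (O(~q -> ~g)) is O(g -> q), and O(g) is already established, so O(q).
Premise 8, O(~p -> ~q), contraposes to O(q -> p); with O(q) we get O(p).
Premise 9, O(~b -> ~p), contraposes to O(p -> b); with O(p) we get O(b).
Premises 1, 4, 5 do not contribute to this derivation.
Hence b is obligatory.

Obligatory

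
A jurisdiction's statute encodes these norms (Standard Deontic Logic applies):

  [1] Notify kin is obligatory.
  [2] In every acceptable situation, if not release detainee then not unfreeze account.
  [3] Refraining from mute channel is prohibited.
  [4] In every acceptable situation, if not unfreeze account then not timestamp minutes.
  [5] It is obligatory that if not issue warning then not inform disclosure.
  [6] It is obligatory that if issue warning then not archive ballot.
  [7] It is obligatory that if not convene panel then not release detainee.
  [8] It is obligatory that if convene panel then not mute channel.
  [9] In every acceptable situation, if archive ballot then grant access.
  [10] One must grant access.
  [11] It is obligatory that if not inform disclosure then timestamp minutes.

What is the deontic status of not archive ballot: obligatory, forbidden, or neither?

Premise 3 is F(¬mute_channel), i.e. O(mute_channel).
The contrapositive of premise 8 (O(convene_panel → ¬mute_channel)) is O(mute_channel → ¬convene_panel), and O(mute_channel) is already established, so O(¬convene_panel).
Premise 7 is O(¬convene_panel → ¬release_detainee); since O(¬convene_panel), deontic closure gives O(¬release_detainee).
Premise 2 is O(¬release_detainee → ¬unfreeze_account); since O(¬release_detainee), deontic closure gives O(¬unfreeze_account).
With premise 4, O(¬unfreeze_account → ¬timestamp_minutes), the K-axiom yields O(¬timestamp_minutes).
The contrapositive of premise 11 (O(¬inform_disclosure → timestamp_minutes)) is O(¬timestamp_minutes → inform_disclosure), and O(¬timestamp_minutes) is already established, so O(inform_disclosure).
Premise 5 is O(¬issue_warning → ¬inform_disclosure); contrapositively O(inform_disclosure → issue_warning). Since O(inform_disclosure) holds, K gives O(issue_warning).
Premise 6 is O(issue_warning → ¬archive_ballot); since O(issue_warning), deontic closure gives O(¬archive_ballot).
Premises 1, 9, 10 do not contribute to this derivation.
Hence ¬archive_ballot is obligatory.

Obligatory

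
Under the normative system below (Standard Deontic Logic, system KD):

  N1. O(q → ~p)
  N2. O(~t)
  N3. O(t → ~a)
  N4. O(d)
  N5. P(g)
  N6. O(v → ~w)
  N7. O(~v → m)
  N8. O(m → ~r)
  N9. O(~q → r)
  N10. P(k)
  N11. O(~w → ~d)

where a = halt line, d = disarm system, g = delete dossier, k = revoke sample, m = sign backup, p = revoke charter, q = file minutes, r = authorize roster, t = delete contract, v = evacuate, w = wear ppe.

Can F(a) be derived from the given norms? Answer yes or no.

No

Premise 3 is O(t → ~a), but O(t) is not derivable from the premises, so it does not yield O(~a).
No other premise forces O(~a). An ideal world satisfying every premise can still have a true, so F(a) is not derivable.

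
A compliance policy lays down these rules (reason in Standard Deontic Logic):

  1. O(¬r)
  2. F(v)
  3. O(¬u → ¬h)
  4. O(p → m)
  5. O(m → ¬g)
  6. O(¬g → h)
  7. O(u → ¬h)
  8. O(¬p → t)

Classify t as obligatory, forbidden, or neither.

Premises 7 and 3 cover both cases: O(u → ¬h) and O(¬u → ¬h). Since u ∨ ¬u is a tautology, O(¬h) follows.
The contrapositive of premise 6 (O(¬g → h)) is O(¬h → g), and O(¬h) is already established, so O(g).
The contrapositive of premise 5 (O(m → ¬g)) is O(g → ¬m), and O(g) is already established, so O(¬m).
Premise 4 is O(p → m); contrapositively O(¬m → ¬p). Since O(¬m) holds, K gives O(¬p).
Premise 8 is O(¬p → t); since O(¬p), deontic closure gives O(t).
Premises 1, 2 do not contribute to this derivation.
Hence t is obligatory.

Obligatory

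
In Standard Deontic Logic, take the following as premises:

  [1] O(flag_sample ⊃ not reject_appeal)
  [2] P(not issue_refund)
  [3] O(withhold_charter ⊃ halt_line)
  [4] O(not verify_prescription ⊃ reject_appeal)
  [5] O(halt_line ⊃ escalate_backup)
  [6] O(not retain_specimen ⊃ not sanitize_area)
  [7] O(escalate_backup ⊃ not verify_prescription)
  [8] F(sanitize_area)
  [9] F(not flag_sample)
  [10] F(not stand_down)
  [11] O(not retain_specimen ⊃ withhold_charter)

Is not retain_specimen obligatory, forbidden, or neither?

F(not flag_sample) at premise 9 means O(flag_sample).
With premise 1, O(flag_sample ⊃ not reject_appeal), the K-axiom yields O(not reject_appeal).
The contrapositive of premise 4 (O(not verify_prescription ⊃ reject_appeal)) is O(not reject_appeal ⊃ verify_prescription), and O(not reject_appeal) is already established, so O(verify_prescription).
Premise 7, O(escalate_backup ⊃ not verify_prescription), contraposes to O(verify_prescription ⊃ not escalate_backup); with O(verify_prescription) we get O(not escalate_backup).
Premise 5 is O(halt_line ⊃ escalate_backup); contrapositively O(not escalate_backup ⊃ not halt_line). Since O(not escalate_backup) holds, K gives O(not halt_line).
The contrapositive of premise 3 (O(withhold_charter ⊃ halt_line)) is O(not halt_line ⊃ not withhold_charter), and O(not halt_line) is already established, so O(not withhold_charter).
Premise 11, O(not retain_specimen ⊃ withhold_charter), contraposes to O(not withhold_charter ⊃ retain_specimen); with O(not withhold_charter) we get O(retain_specimen).
Premises 2, 6, 8, 10 do not contribute to this derivation.
Thus O(retain_specimen), which is F(not retain_specimen): not retain_specimen is forbidden.

Forbidden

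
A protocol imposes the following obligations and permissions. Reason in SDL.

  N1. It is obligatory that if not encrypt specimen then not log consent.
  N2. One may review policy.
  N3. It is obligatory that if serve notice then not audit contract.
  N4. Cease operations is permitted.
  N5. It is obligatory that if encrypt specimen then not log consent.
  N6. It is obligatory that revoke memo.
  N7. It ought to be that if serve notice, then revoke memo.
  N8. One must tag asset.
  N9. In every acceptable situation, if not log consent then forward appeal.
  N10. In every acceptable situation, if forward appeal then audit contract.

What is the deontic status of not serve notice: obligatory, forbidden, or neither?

Premises 5 and 1 cover both cases: O(encrypt_specimen → ¬log_consent) and O(¬encrypt_specimen → ¬log_consent). Since encrypt_specimen ∨ ¬encrypt_specimen is a tautology, O(¬log_consent) follows.
With premise 9, O(¬log_consent → forward_appeal), the K-axiom yields O(forward_appeal).
Premise 10 is O(forward_appeal → audit_contract); since O(forward_appeal), deontic closure gives O(audit_contract).
Premise 3, O(serve_notice → ¬audit_contract), contraposes to O(audit_contract → ¬serve_notice); with O(audit_contract) we get O(¬serve_notice).
Premises 2, 4, 6, 7, 8 do not contribute to this derivation.
Hence ¬serve_notice is obligatory.

Obligatory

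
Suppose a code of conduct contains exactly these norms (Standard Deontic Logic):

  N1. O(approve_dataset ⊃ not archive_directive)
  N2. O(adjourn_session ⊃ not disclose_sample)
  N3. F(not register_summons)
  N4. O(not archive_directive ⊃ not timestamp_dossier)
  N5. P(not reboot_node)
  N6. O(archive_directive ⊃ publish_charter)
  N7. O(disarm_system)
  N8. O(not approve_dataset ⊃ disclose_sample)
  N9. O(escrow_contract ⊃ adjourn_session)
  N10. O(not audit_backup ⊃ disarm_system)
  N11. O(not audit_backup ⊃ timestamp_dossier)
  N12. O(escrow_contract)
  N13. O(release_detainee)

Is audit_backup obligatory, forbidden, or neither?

Obligatory

From premise 12 we have O(escrow_contract).
Applying K to premise 9 (O(escrow_contract ⊃ adjourn_session)) and O(escrow_contract) yields O(adjourn_session).
Applying K to premise 2 (O(adjourn_session ⊃ not disclose_sample)) and O(adjourn_session) yields O(not disclose_sample).
Premise 8 is O(not approve_dataset ⊃ disclose_sample); contrapositively O(not disclose_sample ⊃ approve_dataset). Since O(not disclose_sample) holds, K gives O(approve_dataset).
From O(approve_dataset) and premise 1, O(approve_dataset ⊃ not archive_directive), we obtain O(not archive_directive).
From O(not archive_directive) and premise 4, O(not archive_directive ⊃ not timestamp_dossier), we obtain O(not timestamp_dossier).
The contrapositive of premise 11 (O(not audit_backup ⊃ timestamp_dossier)) is O(not timestamp_dossier ⊃ audit_backup), and O(not timestamp_dossier) is already established, so O(audit_backup).
Premises 3, 5, 6, 7, 10, 13 do not contribute to this derivation.
Hence audit_backup is obligatory.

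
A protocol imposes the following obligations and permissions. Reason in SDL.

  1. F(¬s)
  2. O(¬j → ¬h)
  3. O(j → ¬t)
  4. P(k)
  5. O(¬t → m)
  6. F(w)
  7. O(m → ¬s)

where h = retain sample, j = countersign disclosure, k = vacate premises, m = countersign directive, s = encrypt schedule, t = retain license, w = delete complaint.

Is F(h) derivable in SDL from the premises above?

Yes

Premise 1 is F(¬s), i.e. O(s).
Premise 7 is O(m → ¬s); contrapositively O(s → ¬m). Since O(s) holds, K gives O(¬m).
Premise 5, O(¬t → m), contraposes to O(¬m → t); with O(¬m) we get O(t).
Premise 3, O(j → ¬t), contraposes to O(t → ¬j); with O(t) we get O(¬j).
From O(¬j) and premise 2, O(¬j → ¬h), we obtain O(¬h).
Premises 4, 6 do not contribute to this derivation.
So O(¬h) holds, i.e. F(h). The claim follows.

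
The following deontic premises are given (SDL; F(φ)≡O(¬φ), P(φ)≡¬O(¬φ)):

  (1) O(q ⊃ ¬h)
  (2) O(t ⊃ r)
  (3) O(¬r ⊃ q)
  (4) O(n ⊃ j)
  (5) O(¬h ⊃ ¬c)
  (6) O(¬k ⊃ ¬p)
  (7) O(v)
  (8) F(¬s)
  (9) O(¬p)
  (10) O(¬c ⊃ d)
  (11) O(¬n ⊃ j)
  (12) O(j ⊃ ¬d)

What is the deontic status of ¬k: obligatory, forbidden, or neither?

Premise 6 is O(¬k ⊃ ¬p); even if O(¬p) held, inferring O(¬k) would be affirming the consequent — invalid.
No premise or chain of K-axiom applications forces O(¬k), and none forces O(k). So ¬k is neither obligatory nor forbidden under these norms.

Neither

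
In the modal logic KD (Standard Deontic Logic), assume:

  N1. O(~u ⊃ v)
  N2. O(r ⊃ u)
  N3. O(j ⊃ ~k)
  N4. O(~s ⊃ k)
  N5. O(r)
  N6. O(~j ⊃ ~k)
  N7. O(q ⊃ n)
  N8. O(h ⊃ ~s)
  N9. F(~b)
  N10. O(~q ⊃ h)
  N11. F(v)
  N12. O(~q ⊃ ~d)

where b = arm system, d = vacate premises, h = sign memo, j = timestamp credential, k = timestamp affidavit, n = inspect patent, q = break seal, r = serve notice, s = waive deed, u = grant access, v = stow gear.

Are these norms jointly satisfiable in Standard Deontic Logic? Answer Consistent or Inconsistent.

Consistent

Premise 1 is O(~u ⊃ v), but O(~u) is not derivable from the premises, so it does not yield O(v).
So O(v) is not derivable, and the apparent clash with O(~v) does not arise.
A world satisfying every obligation exists (e.g. b=true, d=false, h=false, j=false, k=false, n=true, q=true, r=true, s=true, u=true, v=false); no atom is both obligatory and forbidden, so the set is consistent.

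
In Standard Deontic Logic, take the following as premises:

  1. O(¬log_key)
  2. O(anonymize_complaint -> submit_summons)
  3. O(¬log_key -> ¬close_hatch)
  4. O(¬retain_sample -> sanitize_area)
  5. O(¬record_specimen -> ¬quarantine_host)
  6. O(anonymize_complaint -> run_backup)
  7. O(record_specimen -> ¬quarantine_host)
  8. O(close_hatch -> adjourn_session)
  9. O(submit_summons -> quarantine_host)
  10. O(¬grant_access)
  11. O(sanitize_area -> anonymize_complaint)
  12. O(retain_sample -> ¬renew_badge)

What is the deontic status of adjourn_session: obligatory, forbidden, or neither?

Premise 8 is O(close_hatch -> adjourn_session), but O(close_hatch) is not derivable from the premises, so it does not yield O(adjourn_session).
No premise or chain of K-axiom applications forces O(adjourn_session), and none forces O(¬adjourn_session). So adjourn_session is neither obligatory nor forbidden under these norms.

Neither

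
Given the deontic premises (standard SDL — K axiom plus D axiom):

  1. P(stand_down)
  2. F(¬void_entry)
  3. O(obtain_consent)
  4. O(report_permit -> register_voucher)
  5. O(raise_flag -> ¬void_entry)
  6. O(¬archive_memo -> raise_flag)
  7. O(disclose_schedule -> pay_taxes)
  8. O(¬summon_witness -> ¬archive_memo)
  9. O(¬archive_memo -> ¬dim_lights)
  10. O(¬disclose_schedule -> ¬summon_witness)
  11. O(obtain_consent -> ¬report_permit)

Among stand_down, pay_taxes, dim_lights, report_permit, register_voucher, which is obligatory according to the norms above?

pay_taxes

Premise 2, F(¬void_entry), is equivalent to O(void_entry).
Premise 5, O(raise_flag -> ¬void_entry), contraposes to O(void_entry -> ¬raise_flag); with O(void_entry) we get O(¬raise_flag).
Premise 6 is O(¬archive_memo -> raise_flag); contrapositively O(¬raise_flag -> archive_memo). Since O(¬raise_flag) holds, K gives O(archive_memo).
Premise 8, O(¬summon_witness -> ¬archive_memo), contraposes to O(archive_memo -> summon_witness); with O(archive_memo) we get O(summon_witness).
Premise 10 is O(¬disclose_schedule -> ¬summon_witness); contrapositively O(summon_witness -> disclose_schedule). Since O(summon_witness) holds, K gives O(disclose_schedule).
Premise 7 is O(disclose_schedule -> pay_taxes); since O(disclose_schedule), deontic closure gives O(pay_taxes).
So O(pay_taxes) holds — pay_taxes is obligatory. None of the other listed options is made obligatory by any chain of premises.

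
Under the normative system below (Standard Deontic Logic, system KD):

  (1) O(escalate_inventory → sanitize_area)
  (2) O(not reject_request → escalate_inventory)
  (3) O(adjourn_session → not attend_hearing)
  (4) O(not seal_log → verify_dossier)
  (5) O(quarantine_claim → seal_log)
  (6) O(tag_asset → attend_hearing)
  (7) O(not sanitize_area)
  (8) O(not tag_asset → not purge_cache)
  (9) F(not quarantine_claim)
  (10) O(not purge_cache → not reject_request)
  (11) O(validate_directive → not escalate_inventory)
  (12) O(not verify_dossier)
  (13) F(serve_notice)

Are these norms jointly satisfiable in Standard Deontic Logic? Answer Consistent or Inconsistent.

Premise 4 is O(not seal_log → verify_dossier), but O(not seal_log) is not derivable from the premises, so it does not yield O(verify_dossier).
So O(verify_dossier) is not derivable, and the apparent clash with O(not verify_dossier) does not arise.
A world satisfying every obligation exists (e.g. adjourn_session=false, attend_hearing=true, escalate_inventory=false, purge_cache=true, quarantine_claim=true, reject_request=true, sanitize_area=false, seal_log=true, serve_notice=false, tag_asset=true, validate_directive=false, verify_dossier=false); no atom is both obligatory and forbidden, so the set is consistent.

Consistent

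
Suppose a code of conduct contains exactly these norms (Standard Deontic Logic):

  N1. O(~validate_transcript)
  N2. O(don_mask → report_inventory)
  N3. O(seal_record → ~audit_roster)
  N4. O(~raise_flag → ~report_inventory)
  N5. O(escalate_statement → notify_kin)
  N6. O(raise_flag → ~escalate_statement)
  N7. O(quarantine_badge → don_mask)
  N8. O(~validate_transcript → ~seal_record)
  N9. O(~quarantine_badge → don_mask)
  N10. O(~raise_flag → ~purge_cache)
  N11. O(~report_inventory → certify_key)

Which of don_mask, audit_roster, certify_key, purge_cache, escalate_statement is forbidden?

By case analysis on quarantine_badge: premise 7 gives O(quarantine_badge → don_mask) and premise 9 gives O(~quarantine_badge → don_mask), so O(don_mask) either way.
With premise 2, O(don_mask → report_inventory), the K-axiom yields O(report_inventory).
Premise 4 is O(~raise_flag → ~report_inventory); contrapositively O(report_inventory → raise_flag). Since O(report_inventory) holds, K gives O(raise_flag).
From O(raise_flag) and premise 6, O(raise_flag → ~escalate_statement), we obtain O(~escalate_statement).
So O(~escalate_statement) holds, i.e. escalate_statement is forbidden. None of the other listed options is forbidden under the premises.

escalate_statement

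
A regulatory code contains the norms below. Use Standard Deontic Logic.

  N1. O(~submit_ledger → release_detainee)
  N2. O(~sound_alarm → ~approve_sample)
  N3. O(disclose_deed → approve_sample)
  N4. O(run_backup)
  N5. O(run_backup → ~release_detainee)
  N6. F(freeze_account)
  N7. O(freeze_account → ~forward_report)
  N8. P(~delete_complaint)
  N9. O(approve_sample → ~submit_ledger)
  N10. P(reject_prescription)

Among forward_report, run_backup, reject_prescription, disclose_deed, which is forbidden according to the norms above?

disclose_deed

Premise 4 states O(run_backup) outright.
Premise 5 is O(run_backup → ~release_detainee); since O(run_backup), deontic closure gives O(~release_detainee).
Premise 1 is O(~submit_ledger → release_detainee); contrapositively O(~release_detainee → submit_ledger). Since O(~release_detainee) holds, K gives O(submit_ledger).
Premise 9 is O(approve_sample → ~submit_ledger); contrapositively O(submit_ledger → ~approve_sample). Since O(submit_ledger) holds, K gives O(~approve_sample).
Premise 3, O(disclose_deed → approve_sample), contraposes to O(~approve_sample → ~disclose_deed); with O(~approve_sample) we get O(~disclose_deed).
So O(~disclose_deed) holds, i.e. disclose_deed is forbidden. None of the other listed options is forbidden under the premises.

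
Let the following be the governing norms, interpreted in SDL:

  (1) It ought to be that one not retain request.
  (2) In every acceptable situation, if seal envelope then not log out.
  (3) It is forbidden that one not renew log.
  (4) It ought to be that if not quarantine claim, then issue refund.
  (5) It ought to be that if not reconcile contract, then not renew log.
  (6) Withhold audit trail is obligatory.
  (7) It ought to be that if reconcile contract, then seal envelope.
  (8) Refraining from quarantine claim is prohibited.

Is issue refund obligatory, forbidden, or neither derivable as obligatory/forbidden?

Premise 4 is O(¬quarantine_claim → issue_refund), but O(¬quarantine_claim) is not derivable from the premises, so it does not yield O(issue_refund).
No premise or chain of K-axiom applications forces O(issue_refund), and none forces O(¬issue_refund). So issue_refund is neither obligatory nor forbidden under these norms.

Neither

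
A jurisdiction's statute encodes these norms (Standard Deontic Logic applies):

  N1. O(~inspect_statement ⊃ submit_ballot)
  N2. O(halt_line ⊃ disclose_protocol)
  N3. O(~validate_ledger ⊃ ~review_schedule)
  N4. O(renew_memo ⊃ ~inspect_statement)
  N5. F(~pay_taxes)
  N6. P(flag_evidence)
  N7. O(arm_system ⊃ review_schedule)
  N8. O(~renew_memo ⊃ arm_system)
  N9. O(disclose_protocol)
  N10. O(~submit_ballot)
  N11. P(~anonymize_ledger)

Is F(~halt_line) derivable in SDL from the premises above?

No

Premise 2 is O(halt_line ⊃ disclose_protocol); even if O(disclose_protocol) held, inferring O(halt_line) would be affirming the consequent — invalid.
No other premise forces O(halt_line). An ideal world satisfying every premise can still have ~halt_line true, so F(~halt_line) is not derivable.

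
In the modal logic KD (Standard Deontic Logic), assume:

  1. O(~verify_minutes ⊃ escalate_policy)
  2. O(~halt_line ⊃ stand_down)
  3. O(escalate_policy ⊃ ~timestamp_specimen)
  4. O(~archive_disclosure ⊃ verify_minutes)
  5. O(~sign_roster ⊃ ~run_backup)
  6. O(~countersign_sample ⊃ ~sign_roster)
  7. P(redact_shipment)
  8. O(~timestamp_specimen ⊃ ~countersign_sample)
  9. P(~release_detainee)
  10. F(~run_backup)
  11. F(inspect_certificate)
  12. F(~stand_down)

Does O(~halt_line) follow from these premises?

Premise 2 is O(~halt_line ⊃ stand_down); even if O(stand_down) held, inferring O(~halt_line) would be affirming the consequent — invalid.
No other premise forces O(~halt_line). An ideal world satisfying every premise can still have ~halt_line false, so O(~halt_line) is not derivable.

No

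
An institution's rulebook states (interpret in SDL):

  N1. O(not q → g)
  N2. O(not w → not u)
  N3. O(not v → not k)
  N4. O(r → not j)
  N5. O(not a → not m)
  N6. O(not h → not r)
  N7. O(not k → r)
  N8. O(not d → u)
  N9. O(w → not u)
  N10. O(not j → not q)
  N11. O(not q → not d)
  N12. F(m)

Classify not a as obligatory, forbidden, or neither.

Premise 5 is O(not a → not m); even if O(not m) held, inferring O(not a) would be affirming the consequent — invalid.
No premise or chain of K-axiom applications forces O(not a), and none forces O(a). So not a is neither obligatory nor forbidden under these norms.

Neither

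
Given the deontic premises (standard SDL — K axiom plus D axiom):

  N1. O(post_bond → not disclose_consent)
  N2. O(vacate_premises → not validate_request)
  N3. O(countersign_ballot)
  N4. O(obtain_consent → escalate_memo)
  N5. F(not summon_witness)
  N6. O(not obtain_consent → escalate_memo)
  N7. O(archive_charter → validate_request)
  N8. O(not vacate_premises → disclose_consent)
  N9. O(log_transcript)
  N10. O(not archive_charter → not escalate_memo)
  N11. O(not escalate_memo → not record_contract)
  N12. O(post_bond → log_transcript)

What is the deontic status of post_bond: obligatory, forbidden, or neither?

Forbidden

By case analysis on obtain_consent: premise 4 gives O(obtain_consent → escalate_memo) and premise 6 gives O(not obtain_consent → escalate_memo), so O(escalate_memo) either way.
The contrapositive of premise 10 (O(not archive_charter → not escalate_memo)) is O(escalate_memo → archive_charter), and O(escalate_memo) is already established, so O(archive_charter).
Applying K to premise 7 (O(archive_charter → validate_request)) and O(archive_charter) yields O(validate_request).
Premise 2 is O(vacate_premises → not validate_request); contrapositively O(validate_request → not vacate_premises). Since O(validate_request) holds, K gives O(not vacate_premises).
Premise 8 is O(not vacate_premises → disclose_consent); since O(not vacate_premises), deontic closure gives O(disclose_consent).
Premise 1 is O(post_bond → not disclose_consent); contrapositively O(disclose_consent → not post_bond). Since O(disclose_consent) holds, K gives O(not post_bond).
Premises 3, 5, 9, 11, 12 do not contribute to this derivation.
Thus O(not post_bond), which is F(post_bond): post_bond is forbidden.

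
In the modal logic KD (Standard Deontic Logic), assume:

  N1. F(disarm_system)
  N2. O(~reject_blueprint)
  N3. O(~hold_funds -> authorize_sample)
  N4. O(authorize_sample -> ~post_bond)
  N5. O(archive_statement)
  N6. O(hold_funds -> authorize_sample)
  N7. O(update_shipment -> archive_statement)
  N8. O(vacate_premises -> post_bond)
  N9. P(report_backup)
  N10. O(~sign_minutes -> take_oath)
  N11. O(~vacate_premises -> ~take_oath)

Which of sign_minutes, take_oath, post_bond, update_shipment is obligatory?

sign_minutes

By case analysis on hold_funds: premise 6 gives O(hold_funds -> authorize_sample) and premise 3 gives O(~hold_funds -> authorize_sample), so O(authorize_sample) either way.
Applying K to premise 4 (O(authorize_sample -> ~post_bond)) and O(authorize_sample) yields O(~post_bond).
Premise 8, O(vacate_premises -> post_bond), contraposes to O(~post_bond -> ~vacate_premises); with O(~post_bond) we get O(~vacate_premises).
Premise 11 is O(~vacate_premises -> ~take_oath); since O(~vacate_premises), deontic closure gives O(~take_oath).
Premise 10 is O(~sign_minutes -> take_oath); contrapositively O(~take_oath -> sign_minutes). Since O(~take_oath) holds, K gives O(sign_minutes).
So O(sign_minutes) holds — sign_minutes is obligatory. None of the other listed options is made obligatory by any chain of premises.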